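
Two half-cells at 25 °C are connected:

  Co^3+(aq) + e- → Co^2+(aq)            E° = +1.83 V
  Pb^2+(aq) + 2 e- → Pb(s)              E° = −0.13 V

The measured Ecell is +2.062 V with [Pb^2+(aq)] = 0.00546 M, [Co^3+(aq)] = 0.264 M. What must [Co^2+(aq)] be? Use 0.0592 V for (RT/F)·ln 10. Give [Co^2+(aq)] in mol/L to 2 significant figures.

Co³⁺/Co²⁺ is the cathode (higher E°); E°cell = +1.83 − (−0.13) = +1.96 V with n = 2.
Rearranging E = E° − (0.0592/n)·log Q gives log Q = 2(+1.96 − (+2.062))/0.0592 = −3.446.
Balancing electrons gives 2 Co^3+(aq) + Pb(s) → 2 Co^2+(aq) + Pb^2+(aq); thus Q = ([Co^2+(aq)]^2·[Pb^2+(aq)]) / [Co^3+(aq)]^2.
Isolating [Co^2+(aq)] in Q = 10^{−3.446} yields log [Co^2+(aq)] = −1.170, i.e. 0.068 M.

0.068 M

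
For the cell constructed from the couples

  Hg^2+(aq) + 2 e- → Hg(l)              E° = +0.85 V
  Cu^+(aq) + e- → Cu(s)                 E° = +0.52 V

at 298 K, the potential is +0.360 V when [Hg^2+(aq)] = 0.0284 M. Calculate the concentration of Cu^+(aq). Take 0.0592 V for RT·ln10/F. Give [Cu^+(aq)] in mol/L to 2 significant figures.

0.052 M

With Hg²⁺/Hg at the cathode and Cu⁺/Cu at the anode, E°cell = +0.85 − (+0.52) = +0.33 V (n = 2).
From the Nernst equation, log Q = n(E° − E)/0.0592 = 2·(+0.33 − (+0.360))/0.0592 = −1.014.
The balanced reaction is Hg^2+(aq) + 2 Cu(s) → Hg(l) + 2 Cu^+(aq), so Q = [Cu^+(aq)]^2 / [Hg^2+(aq)].
Solving for the unknown gives log [Cu^+(aq)] = −1.280, so [Cu^+(aq)] ≈ 0.052 M.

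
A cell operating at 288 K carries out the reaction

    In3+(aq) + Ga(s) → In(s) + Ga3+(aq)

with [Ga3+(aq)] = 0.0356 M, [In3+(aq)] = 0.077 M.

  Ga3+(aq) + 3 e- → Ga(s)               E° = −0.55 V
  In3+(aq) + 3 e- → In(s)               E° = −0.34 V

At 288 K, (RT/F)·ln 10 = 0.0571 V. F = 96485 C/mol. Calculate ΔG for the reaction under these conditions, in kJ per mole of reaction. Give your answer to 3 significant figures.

E°cell = −0.34 − (−0.55) = +0.21 V; the balanced reaction transfers n = 3 electrons.
Q = [Ga3+(aq)] / [In3+(aq)] = 0.462, so log Q = −0.335 and E = +0.21 − (0.0571/3)(−0.335) = +0.2164 V.
ΔG = −nFE = −(3)(96485)(+0.2164) J/mol = −62.6 kJ/mol.

−62.6 kJ/mol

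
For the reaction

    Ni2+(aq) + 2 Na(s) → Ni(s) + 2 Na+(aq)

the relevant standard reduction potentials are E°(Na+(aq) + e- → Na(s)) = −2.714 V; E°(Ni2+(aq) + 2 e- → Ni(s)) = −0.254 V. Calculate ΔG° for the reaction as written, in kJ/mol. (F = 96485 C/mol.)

In the reaction as written Ni2+(aq) is reduced, so the Ni²⁺/Ni couple is the cathode and Na⁺/Na is the anode.
E°cell = −0.254 − (−2.714) = +2.460 V; balancing electrons gives n = 2.
ΔG° = −nFE°cell = −(2)(96485)(+2.460) J/mol = −475 kJ/mol.

−475 kJ/mol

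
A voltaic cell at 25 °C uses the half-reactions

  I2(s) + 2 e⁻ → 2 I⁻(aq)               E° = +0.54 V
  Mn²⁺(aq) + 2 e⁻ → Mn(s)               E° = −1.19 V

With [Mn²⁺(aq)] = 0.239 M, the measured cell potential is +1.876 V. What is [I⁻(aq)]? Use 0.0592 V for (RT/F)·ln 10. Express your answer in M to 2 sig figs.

0.0070 M

The I₂/I⁻ couple has the larger reduction potential, so it is the cathode: E°cell = +0.54 − (−1.19) = +1.73 V and n = 2.
From the Nernst equation, log Q = n(E° − E)/0.0592 = 2·(+1.73 − (+1.876))/0.0592 = −4.932.
Balancing electrons gives I2(s) + Mn(s) → 2 I⁻(aq) + Mn²⁺(aq); thus Q = [I⁻(aq)]^2·[Mn²⁺(aq)].
Isolating [I⁻(aq)] in Q = 10^{−4.932} yields log [I⁻(aq)] = −2.155, i.e. 0.0070 M.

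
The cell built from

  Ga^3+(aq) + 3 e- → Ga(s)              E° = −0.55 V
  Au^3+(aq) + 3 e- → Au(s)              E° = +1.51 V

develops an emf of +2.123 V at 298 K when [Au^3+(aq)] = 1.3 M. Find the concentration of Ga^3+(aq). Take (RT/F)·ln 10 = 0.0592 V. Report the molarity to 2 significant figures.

With Au³⁺/Au at the cathode and Ga³⁺/Ga at the anode, E°cell = +1.51 − (−0.55) = +2.06 V (n = 3).
From the Nernst equation, log Q = n(E° − E)/0.0592 = 3·(+2.06 − (+2.123))/0.0592 = −3.193.
The balanced reaction is Au^3+(aq) + Ga(s) → Au(s) + Ga^3+(aq), so Q = [Ga^3+(aq)] / [Au^3+(aq)].
Substituting the known concentrations and solving, log [Ga^3+(aq)] = −3.079 and [Ga^3+(aq)] = 0.00083 M.

0.00083 M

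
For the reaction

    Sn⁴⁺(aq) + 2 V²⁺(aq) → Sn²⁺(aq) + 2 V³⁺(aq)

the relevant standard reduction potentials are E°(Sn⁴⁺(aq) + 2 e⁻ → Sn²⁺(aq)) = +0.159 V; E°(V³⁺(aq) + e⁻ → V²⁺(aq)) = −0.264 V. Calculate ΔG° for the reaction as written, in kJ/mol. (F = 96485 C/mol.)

−81.6 kJ/mol

In the reaction as written Sn⁴⁺(aq) is reduced, so the Sn⁴⁺/Sn²⁺ couple is the cathode and V³⁺/V²⁺ is the anode.
E°cell = +0.159 − (−0.264) = +0.423 V; balancing electrons gives n = 2.
ΔG° = −nFE°cell = −(2)(96485)(+0.423) J/mol = −81.6 kJ/mol.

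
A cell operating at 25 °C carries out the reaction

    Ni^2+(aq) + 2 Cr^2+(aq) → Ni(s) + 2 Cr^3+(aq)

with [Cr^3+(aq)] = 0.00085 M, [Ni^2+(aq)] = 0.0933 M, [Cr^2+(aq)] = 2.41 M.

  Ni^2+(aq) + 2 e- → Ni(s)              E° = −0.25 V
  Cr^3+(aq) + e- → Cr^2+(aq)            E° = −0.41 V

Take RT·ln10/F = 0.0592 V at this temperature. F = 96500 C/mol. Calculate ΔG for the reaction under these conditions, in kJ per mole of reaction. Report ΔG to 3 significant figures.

The standard cell potential is −0.25 − (−0.41) = +0.16 V, with n = 2 electrons in the balanced equation.
Here Q = [Cr^3+(aq)]^2 / ([Ni^2+(aq)]·[Cr^2+(aq)]^2) = 1.33×10^−6 (log Q = −5.875), giving E = +0.16 − (0.0592/2)·(−5.875) = +0.3339 V.
Then ΔG = −nFE = −2 × 96500 × +0.3339 J/mol = −64.4 kJ/mol.

−64.4 kJ/mol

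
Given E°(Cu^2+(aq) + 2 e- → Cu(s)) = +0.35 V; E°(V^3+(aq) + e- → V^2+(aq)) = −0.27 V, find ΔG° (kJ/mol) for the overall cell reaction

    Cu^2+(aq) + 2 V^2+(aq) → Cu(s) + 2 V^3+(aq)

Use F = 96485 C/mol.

−120 kJ/mol

In the reaction as written Cu^2+(aq) is reduced, so the Cu²⁺/Cu couple is the cathode and V³⁺/V²⁺ is the anode.
E°cell = +0.35 − (−0.27) = +0.62 V; balancing electrons gives n = 2.
ΔG° = −nFE°cell = −(2)(96485)(+0.62) J/mol = −120 kJ/mol.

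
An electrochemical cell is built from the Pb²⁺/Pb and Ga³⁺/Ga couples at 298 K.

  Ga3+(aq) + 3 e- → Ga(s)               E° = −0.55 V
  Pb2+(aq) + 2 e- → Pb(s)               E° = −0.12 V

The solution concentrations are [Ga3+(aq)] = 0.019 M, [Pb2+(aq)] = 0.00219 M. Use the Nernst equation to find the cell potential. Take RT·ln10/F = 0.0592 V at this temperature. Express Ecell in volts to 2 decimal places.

The Pb²⁺/Pb couple has the more positive E°, so it is the cathode; Ga³⁺/Ga is the anode.
E°cell = E°cat − E°an = −0.12 − (−0.55) = +0.43 V; n = 6.
Balancing gives 3 Pb2+(aq) + 2 Ga(s) → 3 Pb(s) + 2 Ga3+(aq); hence Q = [Ga3+(aq)]^2 / [Pb2+(aq)]^3 = 3.44×10^4 (log Q = 4.536).
Applying E = E° − (RT ln10/nF)·log Q gives +0.43 − (0.0592/6)(4.536) = +0.39 V.

+0.39 V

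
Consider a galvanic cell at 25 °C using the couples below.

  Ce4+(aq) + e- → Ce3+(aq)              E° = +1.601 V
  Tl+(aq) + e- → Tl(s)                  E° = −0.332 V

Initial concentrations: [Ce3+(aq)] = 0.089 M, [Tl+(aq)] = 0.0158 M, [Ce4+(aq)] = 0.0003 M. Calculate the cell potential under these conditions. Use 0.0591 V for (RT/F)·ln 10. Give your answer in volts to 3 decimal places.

+1.893 V

Ce⁴⁺/Ce³⁺ is reduced (cathode, E° = +1.601 V) and Tl⁺/Tl is oxidized (anode).
The standard potential is +1.601 − (−0.332) = +1.933 V and the balanced reaction transfers n = 1 electron.
Balancing gives Ce4+(aq) + Tl(s) → Ce3+(aq) + Tl+(aq); hence Q = ([Ce3+(aq)]·[Tl+(aq)]) / [Ce4+(aq)] = 4.69 (log Q = 0.671).
Applying E = E° − (RT ln10/nF)·log Q gives +1.933 − (0.0591/1)(0.671) = +1.893 V.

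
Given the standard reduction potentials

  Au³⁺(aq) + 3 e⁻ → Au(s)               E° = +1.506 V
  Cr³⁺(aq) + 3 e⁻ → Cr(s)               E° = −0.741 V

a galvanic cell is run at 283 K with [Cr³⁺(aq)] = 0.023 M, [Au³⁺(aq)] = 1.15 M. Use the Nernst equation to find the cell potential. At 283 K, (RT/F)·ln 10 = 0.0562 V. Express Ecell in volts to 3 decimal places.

Au³⁺/Au is reduced (cathode, E° = +1.506 V) and Cr³⁺/Cr is oxidized (anode).
E°cell = E°cat − E°an = +1.506 − (−0.741) = +2.247 V; n = 3.
For the overall reaction Au³⁺(aq) + Cr(s) → Au(s) + Cr³⁺(aq), Q = [Cr³⁺(aq)] / [Au³⁺(aq)] = 0.02, giving log Q = −1.699.
Applying E = E° − (RT ln10/nF)·log Q gives +2.247 − (0.0562/3)(−1.699) = +2.279 V.

+2.279 V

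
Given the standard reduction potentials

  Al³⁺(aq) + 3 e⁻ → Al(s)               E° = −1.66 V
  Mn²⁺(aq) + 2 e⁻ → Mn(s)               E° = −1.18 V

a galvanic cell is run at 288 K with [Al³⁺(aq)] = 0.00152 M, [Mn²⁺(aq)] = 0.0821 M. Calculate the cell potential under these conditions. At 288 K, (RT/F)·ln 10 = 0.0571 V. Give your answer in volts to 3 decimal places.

+0.503 V

The Mn²⁺/Mn couple has the more positive E°, so it is the cathode; Al³⁺/Al is the anode.
E°cell = −1.18 − (−1.66) = +0.48 V, with n = 6 electrons transferred.
For the overall reaction 3 Mn²⁺(aq) + 2 Al(s) → 3 Mn(s) + 2 Al³⁺(aq), Q = [Al³⁺(aq)]^2 / [Mn²⁺(aq)]^3 = 0.00418, giving log Q = −2.379.
Applying E = E° − (RT ln10/nF)·log Q gives +0.48 − (0.0571/6)(−2.379) = +0.503 V.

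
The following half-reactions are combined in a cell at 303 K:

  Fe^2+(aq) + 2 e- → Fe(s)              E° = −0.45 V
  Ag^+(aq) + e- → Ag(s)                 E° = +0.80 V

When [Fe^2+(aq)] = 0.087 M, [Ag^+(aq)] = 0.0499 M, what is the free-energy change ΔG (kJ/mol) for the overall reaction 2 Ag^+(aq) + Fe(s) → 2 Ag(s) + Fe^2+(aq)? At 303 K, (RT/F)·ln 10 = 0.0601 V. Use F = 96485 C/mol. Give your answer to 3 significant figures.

E°cell = +0.80 − (−0.45) = +1.25 V; the balanced reaction transfers n = 2 electrons.
Here Q = [Fe^2+(aq)] / [Ag^+(aq)]^2 = 34.9 (log Q = 1.543), giving E = +1.25 − (0.0601/2)·(1.543) = +1.2036 V.
Finally ΔG = −nFE = −(2)(96485 C/mol)(+1.2036 V) = −232 kJ/mol.

−232 kJ/mol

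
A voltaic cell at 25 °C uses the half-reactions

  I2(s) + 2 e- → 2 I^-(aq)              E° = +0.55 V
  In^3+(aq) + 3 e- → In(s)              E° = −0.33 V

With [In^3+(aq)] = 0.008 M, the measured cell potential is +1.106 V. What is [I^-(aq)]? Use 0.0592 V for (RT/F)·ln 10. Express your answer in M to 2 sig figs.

0.00076 M

I₂/I⁻ is the cathode (higher E°); E°cell = +0.55 − (−0.33) = +0.88 V with n = 6.
Since E = E° − (0.0592/n)·log Q, log Q = n(E° − E)/0.0592 = −22.905.
The balanced reaction is 3 I2(s) + 2 In(s) → 6 I^-(aq) + 2 In^3+(aq), so Q = [I^-(aq)]^6·[In^3+(aq)]^2.
Solving for the unknown gives log [I^-(aq)] = −3.119, so [I^-(aq)] ≈ 0.00076 M.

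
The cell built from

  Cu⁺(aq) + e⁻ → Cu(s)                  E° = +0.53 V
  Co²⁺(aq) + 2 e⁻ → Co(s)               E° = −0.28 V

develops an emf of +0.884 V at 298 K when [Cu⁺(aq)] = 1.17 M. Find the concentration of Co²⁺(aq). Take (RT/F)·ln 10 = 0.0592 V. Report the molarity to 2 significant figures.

0.0043 M

With Cu⁺/Cu at the cathode and Co²⁺/Co at the anode, E°cell = +0.53 − (−0.28) = +0.81 V (n = 2).
Rearranging E = E° − (0.0592/n)·log Q gives log Q = 2(+0.81 − (+0.884))/0.0592 = −2.500.
The balanced reaction is 2 Cu⁺(aq) + Co(s) → 2 Cu(s) + Co²⁺(aq), so Q = [Co²⁺(aq)] / [Cu⁺(aq)]^2.
Solving for the unknown gives log [Co²⁺(aq)] = −2.364, so [Co²⁺(aq)] ≈ 0.0043 M.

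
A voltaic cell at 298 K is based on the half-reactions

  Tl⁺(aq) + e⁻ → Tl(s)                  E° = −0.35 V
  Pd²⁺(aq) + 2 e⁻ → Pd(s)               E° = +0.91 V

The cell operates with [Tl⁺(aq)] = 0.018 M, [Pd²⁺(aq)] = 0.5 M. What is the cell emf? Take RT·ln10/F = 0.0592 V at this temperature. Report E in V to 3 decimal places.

The Pd²⁺/Pd couple has the more positive E°, so it is the cathode; Tl⁺/Tl is the anode.
The standard potential is +0.91 − (−0.35) = +1.26 V and the balanced reaction transfers n = 2 electrons.
The balanced reaction is Pd²⁺(aq) + 2 Tl(s) → Pd(s) + 2 Tl⁺(aq), so Q = [Tl⁺(aq)]^2 / [Pd²⁺(aq)] = 0.000648 and log Q = −3.188.
By the Nernst equation, E = +1.26 − (0.0592/2)·(−3.188) = +1.354 V.

+1.354 V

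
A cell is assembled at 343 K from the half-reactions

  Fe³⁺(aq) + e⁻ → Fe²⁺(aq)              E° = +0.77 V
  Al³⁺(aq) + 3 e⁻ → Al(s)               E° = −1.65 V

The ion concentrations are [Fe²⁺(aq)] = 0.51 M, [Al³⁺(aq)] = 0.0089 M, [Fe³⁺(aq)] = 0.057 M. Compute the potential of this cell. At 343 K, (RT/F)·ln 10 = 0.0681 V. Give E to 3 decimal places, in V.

Fe³⁺/Fe²⁺ is reduced (cathode, E° = +0.77 V) and Al³⁺/Al is oxidized (anode).
E°cell = E°cat − E°an = +0.77 − (−1.65) = +2.42 V; n = 3.
The balanced reaction is 3 Fe³⁺(aq) + Al(s) → 3 Fe²⁺(aq) + Al³⁺(aq), so Q = ([Fe²⁺(aq)]^3·[Al³⁺(aq)]) / [Fe³⁺(aq)]^3 = 6.37 and log Q = 0.804.
E = E° − (0.0681/n)·log Q = +2.42 − (0.0681/3)(0.804) = +2.402 V.

+2.402 V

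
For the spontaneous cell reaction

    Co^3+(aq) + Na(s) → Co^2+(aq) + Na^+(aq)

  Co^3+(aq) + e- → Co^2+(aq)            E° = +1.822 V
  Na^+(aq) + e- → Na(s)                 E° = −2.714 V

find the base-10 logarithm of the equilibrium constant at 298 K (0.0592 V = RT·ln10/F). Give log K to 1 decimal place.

log K = 76.6

The Co³⁺/Co²⁺ couple is reduced (cathode); E°cell = +1.822 − (−2.714) = +4.536 V with n = 1.
At equilibrium E = 0, so log K = nE°cell / 0.0592 = (1)(+4.536) / 0.0592 = 76.6.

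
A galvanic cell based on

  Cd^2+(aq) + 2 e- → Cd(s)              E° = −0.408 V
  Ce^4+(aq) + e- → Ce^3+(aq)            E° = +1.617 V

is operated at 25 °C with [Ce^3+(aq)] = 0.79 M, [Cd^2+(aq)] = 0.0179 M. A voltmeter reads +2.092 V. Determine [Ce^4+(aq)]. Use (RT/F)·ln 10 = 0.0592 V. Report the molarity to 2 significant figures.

1.4 M

With Ce⁴⁺/Ce³⁺ at the cathode and Cd²⁺/Cd at the anode, E°cell = +1.617 − (−0.408) = +2.025 V (n = 2).
From the Nernst equation, log Q = n(E° − E)/0.0592 = 2·(+2.025 − (+2.092))/0.0592 = −2.264.
The balanced reaction is 2 Ce^4+(aq) + Cd(s) → 2 Ce^3+(aq) + Cd^2+(aq), so Q = ([Ce^3+(aq)]^2·[Cd^2+(aq)]) / [Ce^4+(aq)]^2.
Substituting the known concentrations and solving, log [Ce^4+(aq)] = 0.156 and [Ce^4+(aq)] = 1.4 M.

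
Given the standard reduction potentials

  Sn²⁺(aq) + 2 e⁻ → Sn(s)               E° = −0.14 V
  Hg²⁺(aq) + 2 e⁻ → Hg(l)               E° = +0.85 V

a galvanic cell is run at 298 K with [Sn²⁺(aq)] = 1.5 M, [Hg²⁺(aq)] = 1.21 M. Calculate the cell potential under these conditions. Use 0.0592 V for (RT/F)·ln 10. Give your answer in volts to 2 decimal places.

Hg²⁺/Hg is reduced (cathode, E° = +0.85 V) and Sn²⁺/Sn is oxidized (anode).
E°cell = +0.85 − (−0.14) = +0.99 V, with n = 2 electrons transferred.
Balancing gives Hg²⁺(aq) + Sn(s) → Hg(l) + Sn²⁺(aq); hence Q = [Sn²⁺(aq)] / [Hg²⁺(aq)] = 1.24 (log Q = 0.093).
E = E° − (0.0592/n)·log Q = +0.99 − (0.0592/2)(0.093) = +0.99 V.

+0.99 V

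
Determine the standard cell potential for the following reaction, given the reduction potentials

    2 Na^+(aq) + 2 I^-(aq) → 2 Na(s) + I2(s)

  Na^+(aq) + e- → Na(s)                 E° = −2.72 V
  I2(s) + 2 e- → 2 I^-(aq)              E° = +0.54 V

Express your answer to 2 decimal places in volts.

−3.26 V

In the reaction as written, Na^+(aq) is reduced (cathode) and I2(s) is produced by oxidation at the anode.
E°cell = E°(cathode) − E°(anode) = −2.72 − (+0.54) = −3.26 V.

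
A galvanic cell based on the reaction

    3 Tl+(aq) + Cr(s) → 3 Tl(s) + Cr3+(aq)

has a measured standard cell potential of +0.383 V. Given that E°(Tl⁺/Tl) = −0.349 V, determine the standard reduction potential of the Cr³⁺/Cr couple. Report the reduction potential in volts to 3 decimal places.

In the reaction as written the Tl⁺/Tl couple is reduced (cathode) and Cr³⁺/Cr is oxidized (anode), so E°cell = E°(Tl⁺/Tl) − E°(Cr³⁺/Cr).
E°(Cr³⁺/Cr) = E°(cathode) − E°cell = −0.349 − (+0.383) = −0.732 V.

−0.732 V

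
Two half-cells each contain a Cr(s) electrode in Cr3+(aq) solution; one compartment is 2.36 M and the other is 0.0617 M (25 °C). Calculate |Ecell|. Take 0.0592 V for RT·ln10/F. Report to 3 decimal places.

For a concentration cell E°cell = 0, since both electrodes use the same couple.
The compartment with the higher Cr3+(aq) concentration (2.36 M) acts as the cathode; ions are reduced there and produced at the dilute (0.0617 M) anode.
With n = 3, Ecell = −(0.0592/3)·log([dilute]/[conc]) = −(0.0592/3)·log(0.0617/2.36) = +0.031 V.

0.031 V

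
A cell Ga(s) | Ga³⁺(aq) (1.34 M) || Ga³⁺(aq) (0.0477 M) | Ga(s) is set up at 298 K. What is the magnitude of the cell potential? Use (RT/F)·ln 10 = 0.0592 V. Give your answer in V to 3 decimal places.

For a concentration cell E°cell = 0, since both electrodes use the same couple.
The compartment with the higher Ga³⁺(aq) concentration (1.34 M) acts as the cathode; ions are reduced there and produced at the dilute (0.0477 M) anode.
With n = 3, Ecell = −(0.0592/3)·log([dilute]/[conc]) = −(0.0592/3)·log(0.0477/1.34) = +0.029 V.

0.029 V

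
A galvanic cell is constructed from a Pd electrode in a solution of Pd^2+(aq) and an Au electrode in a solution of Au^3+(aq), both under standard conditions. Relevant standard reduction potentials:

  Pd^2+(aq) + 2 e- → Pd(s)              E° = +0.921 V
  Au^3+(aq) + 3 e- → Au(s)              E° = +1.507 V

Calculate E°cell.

+0.586 V

The Au³⁺/Au couple has the higher E°, so Au ion is reduced (cathode) and Pd is oxidized (anode).
E°cell = E°(cathode) − E°(anode) = +1.507 − (+0.921) = +0.586 V.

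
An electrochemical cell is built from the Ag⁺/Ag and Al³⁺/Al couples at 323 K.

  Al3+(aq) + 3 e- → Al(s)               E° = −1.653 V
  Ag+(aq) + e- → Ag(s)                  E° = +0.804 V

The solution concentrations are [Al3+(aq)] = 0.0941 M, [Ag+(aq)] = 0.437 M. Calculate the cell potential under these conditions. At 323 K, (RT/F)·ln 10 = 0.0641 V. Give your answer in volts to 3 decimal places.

Since E°(Ag⁺/Ag) > E°(Al³⁺/Al), Ag⁺/Ag serves as the cathode.
The standard potential is +0.804 − (−1.653) = +2.457 V and the balanced reaction transfers n = 3 electrons.
For the overall reaction 3 Ag+(aq) + Al(s) → 3 Ag(s) + Al3+(aq), Q = [Al3+(aq)] / [Ag+(aq)]^3 = 1.13, giving log Q = 0.052.
By the Nernst equation, E = +2.457 − (0.0641/3)·(0.052) = +2.456 V.

+2.456 V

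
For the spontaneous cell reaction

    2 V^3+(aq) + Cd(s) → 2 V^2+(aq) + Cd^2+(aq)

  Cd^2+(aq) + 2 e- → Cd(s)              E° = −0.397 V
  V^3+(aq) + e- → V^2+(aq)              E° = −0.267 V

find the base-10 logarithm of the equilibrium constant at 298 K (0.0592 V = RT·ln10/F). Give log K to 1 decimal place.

log K = 4.4

The V³⁺/V²⁺ couple is reduced (cathode); E°cell = −0.267 − (−0.397) = +0.130 V with n = 2.
At equilibrium E = 0, so log K = nE°cell / 0.0592 = (2)(+0.130) / 0.0592 = 4.4.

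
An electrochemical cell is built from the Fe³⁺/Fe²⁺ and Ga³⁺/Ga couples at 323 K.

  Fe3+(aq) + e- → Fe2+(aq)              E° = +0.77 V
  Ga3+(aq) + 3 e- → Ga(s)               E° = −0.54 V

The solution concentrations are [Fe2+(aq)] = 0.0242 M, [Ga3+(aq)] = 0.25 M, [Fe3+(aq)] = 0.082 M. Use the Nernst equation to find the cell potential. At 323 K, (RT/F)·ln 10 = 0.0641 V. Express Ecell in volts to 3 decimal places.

The Fe³⁺/Fe²⁺ couple has the more positive E°, so it is the cathode; Ga³⁺/Ga is the anode.
E°cell = +0.77 − (−0.54) = +1.31 V, with n = 3 electrons transferred.
The balanced reaction is 3 Fe3+(aq) + Ga(s) → 3 Fe2+(aq) + Ga3+(aq), so Q = ([Fe2+(aq)]^3·[Ga3+(aq)]) / [Fe3+(aq)]^3 = 0.00643 and log Q = −2.192.
By the Nernst equation, E = +1.31 − (0.0641/3)·(−2.192) = +1.357 V.

+1.357 V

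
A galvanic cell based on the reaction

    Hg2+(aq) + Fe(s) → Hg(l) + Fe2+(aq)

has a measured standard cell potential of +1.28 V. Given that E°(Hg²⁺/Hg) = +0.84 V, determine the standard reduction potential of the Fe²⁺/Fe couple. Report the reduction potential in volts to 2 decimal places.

−0.44 V

In the reaction as written the Hg²⁺/Hg couple is reduced (cathode) and Fe²⁺/Fe is oxidized (anode), so E°cell = E°(Hg²⁺/Hg) − E°(Fe²⁺/Fe).
E°(Fe²⁺/Fe) = E°(cathode) − E°cell = +0.84 − (+1.28) = −0.44 V.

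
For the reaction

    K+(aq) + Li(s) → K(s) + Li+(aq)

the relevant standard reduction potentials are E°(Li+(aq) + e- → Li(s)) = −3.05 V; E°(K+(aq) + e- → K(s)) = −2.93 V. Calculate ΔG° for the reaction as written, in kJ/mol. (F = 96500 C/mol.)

In the reaction as written K+(aq) is reduced, so the K⁺/K couple is the cathode and Li⁺/Li is the anode.
E°cell = −2.93 − (−3.05) = +0.12 V; balancing electrons gives n = 1.
ΔG° = −nFE°cell = −(1)(96500)(+0.12) J/mol = −11.6 kJ/mol.

−11.6 kJ/mol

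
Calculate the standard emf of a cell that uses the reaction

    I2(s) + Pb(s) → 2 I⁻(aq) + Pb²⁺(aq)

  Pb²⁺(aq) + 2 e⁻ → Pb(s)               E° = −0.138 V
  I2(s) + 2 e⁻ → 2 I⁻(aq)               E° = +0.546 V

I2(s) gains electrons, so the I₂/I⁻ couple is the cathode; the Pb²⁺/Pb couple is the anode.
E°cell = E°(cathode) − E°(anode) = +0.546 − (−0.138) = +0.684 V.

+0.684 V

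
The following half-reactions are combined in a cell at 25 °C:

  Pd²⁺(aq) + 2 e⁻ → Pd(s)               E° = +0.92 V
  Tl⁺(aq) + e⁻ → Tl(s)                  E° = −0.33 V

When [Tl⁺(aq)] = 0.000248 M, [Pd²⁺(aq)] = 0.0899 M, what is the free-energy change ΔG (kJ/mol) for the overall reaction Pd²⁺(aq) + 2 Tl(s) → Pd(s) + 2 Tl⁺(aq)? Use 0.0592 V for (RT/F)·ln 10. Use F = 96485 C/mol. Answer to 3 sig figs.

−276 kJ/mol

E°cell = +0.92 − (−0.33) = +1.25 V; the balanced reaction transfers n = 2 electrons.
Q = [Tl⁺(aq)]^2 / [Pd²⁺(aq)] = 6.84×10^−7, so log Q = −6.165 and E = +1.25 − (0.0592/2)(−6.165) = +1.4325 V.
Finally ΔG = −nFE = −(2)(96485 C/mol)(+1.4325 V) = −276 kJ/mol.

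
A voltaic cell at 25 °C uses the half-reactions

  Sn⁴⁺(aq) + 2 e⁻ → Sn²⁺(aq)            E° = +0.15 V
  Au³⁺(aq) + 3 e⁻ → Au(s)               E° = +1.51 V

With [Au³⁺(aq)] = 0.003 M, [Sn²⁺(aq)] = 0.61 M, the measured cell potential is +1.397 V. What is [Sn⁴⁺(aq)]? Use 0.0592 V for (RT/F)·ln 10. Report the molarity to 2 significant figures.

With Au³⁺/Au at the cathode and Sn⁴⁺/Sn²⁺ at the anode, E°cell = +1.51 − (+0.15) = +1.36 V (n = 6).
From the Nernst equation, log Q = n(E° − E)/0.0592 = 6·(+1.36 − (+1.397))/0.0592 = −3.750.
The balanced reaction is 2 Au³⁺(aq) + 3 Sn²⁺(aq) → 2 Au(s) + 3 Sn⁴⁺(aq), so Q = [Sn⁴⁺(aq)]^3 / ([Au³⁺(aq)]^2·[Sn²⁺(aq)]^3).
Isolating [Sn⁴⁺(aq)] in Q = 10^{−3.750} yields log [Sn⁴⁺(aq)] = −3.147, i.e. 0.00071 M.

0.00071 M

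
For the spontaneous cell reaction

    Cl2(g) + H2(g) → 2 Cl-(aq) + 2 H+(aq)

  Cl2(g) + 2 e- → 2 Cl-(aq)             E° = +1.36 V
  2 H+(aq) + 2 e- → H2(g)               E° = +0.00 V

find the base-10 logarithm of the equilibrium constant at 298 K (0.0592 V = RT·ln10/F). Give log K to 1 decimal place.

log K = 45.9

The Cl₂/Cl⁻ couple is reduced (cathode); E°cell = +1.36 − (+0.00) = +1.36 V with n = 2.
At equilibrium E = 0, so log K = nE°cell / 0.0592 = (2)(+1.36) / 0.0592 = 45.9.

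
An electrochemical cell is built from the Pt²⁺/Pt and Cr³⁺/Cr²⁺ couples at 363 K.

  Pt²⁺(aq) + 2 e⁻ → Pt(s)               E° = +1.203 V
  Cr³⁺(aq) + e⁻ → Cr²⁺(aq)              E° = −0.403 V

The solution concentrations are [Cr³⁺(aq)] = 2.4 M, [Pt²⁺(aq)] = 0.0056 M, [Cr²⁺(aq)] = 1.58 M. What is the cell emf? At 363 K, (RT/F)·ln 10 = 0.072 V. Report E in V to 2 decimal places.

The Pt²⁺/Pt couple has the more positive E°, so it is the cathode; Cr³⁺/Cr²⁺ is the anode.
The standard potential is +1.203 − (−0.403) = +1.606 V and the balanced reaction transfers n = 2 electrons.
For the overall reaction Pt²⁺(aq) + 2 Cr²⁺(aq) → Pt(s) + 2 Cr³⁺(aq), Q = [Cr³⁺(aq)]^2 / ([Pt²⁺(aq)]·[Cr²⁺(aq)]^2) = 412, giving log Q = 2.615.
Applying E = E° − (RT ln10/nF)·log Q gives +1.606 − (0.072/2)(2.615) = +1.51 V.

+1.51 V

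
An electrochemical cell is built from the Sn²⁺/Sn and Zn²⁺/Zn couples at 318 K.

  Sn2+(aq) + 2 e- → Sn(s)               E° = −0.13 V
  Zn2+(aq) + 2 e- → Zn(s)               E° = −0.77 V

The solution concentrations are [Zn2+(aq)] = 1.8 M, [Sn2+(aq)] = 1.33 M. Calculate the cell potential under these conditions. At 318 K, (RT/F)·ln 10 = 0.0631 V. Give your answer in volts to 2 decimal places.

+0.64 V

The Sn²⁺/Sn couple has the more positive E°, so it is the cathode; Zn²⁺/Zn is the anode.
E°cell = E°cat − E°an = −0.13 − (−0.77) = +0.64 V; n = 2.
Balancing gives Sn2+(aq) + Zn(s) → Sn(s) + Zn2+(aq); hence Q = [Zn2+(aq)] / [Sn2+(aq)] = 1.35 (log Q = 0.131).
By the Nernst equation, E = +0.64 − (0.0631/2)·(0.131) = +0.64 V.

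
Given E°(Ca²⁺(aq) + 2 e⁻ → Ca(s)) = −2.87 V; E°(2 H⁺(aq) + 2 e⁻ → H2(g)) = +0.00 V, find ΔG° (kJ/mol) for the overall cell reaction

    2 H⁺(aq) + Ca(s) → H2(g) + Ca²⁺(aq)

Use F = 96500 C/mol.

−554 kJ/mol

In the reaction as written H⁺(aq) is reduced, so the 2H⁺/H₂ couple is the cathode and Ca²⁺/Ca is the anode.
E°cell = +0.00 − (−2.87) = +2.87 V; balancing electrons gives n = 2.
ΔG° = −nFE°cell = −(2)(96500)(+2.87) J/mol = −554 kJ/mol.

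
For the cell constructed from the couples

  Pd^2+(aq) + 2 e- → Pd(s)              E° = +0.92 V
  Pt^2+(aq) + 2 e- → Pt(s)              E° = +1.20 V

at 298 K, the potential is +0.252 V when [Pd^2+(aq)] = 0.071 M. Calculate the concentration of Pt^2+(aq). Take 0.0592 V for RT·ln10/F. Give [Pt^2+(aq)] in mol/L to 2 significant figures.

0.0080 M

The Pt²⁺/Pt couple has the larger reduction potential, so it is the cathode: E°cell = +1.20 − (+0.92) = +0.28 V and n = 2.
From the Nernst equation, log Q = n(E° − E)/0.0592 = 2·(+0.28 − (+0.252))/0.0592 = 0.946.
The balanced reaction is Pt^2+(aq) + Pd(s) → Pt(s) + Pd^2+(aq), so Q = [Pd^2+(aq)] / [Pt^2+(aq)].
Substituting the known concentrations and solving, log [Pt^2+(aq)] = −2.095 and [Pt^2+(aq)] = 0.0080 M.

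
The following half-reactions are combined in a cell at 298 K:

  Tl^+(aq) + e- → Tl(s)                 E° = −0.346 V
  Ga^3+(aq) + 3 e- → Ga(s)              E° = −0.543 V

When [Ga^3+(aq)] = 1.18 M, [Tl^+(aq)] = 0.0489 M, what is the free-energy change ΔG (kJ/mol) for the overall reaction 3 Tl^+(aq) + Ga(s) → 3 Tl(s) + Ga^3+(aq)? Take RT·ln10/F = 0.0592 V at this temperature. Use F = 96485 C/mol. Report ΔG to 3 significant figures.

E°cell = −0.346 − (−0.543) = +0.197 V; the balanced reaction transfers n = 3 electrons.
Q = [Ga^3+(aq)] / [Tl^+(aq)]^3 = 1.01×10^4, so log Q = 4.004 and E = +0.197 − (0.0592/3)(4.004) = +0.1180 V.
ΔG = −nFE = −(3)(96485)(+0.1180) J/mol = −34.2 kJ/mol.

−34.2 kJ/mol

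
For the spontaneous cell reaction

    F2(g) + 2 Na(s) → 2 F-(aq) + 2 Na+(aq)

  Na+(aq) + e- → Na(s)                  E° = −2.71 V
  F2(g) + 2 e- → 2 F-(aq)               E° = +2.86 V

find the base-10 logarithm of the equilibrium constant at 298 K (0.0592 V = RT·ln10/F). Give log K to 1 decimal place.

The F₂/F⁻ couple is reduced (cathode); E°cell = +2.86 − (−2.71) = +5.57 V with n = 2.
At equilibrium E = 0, so log K = nE°cell / 0.0592 = (2)(+5.57) / 0.0592 = 188.2.

log K = 188.2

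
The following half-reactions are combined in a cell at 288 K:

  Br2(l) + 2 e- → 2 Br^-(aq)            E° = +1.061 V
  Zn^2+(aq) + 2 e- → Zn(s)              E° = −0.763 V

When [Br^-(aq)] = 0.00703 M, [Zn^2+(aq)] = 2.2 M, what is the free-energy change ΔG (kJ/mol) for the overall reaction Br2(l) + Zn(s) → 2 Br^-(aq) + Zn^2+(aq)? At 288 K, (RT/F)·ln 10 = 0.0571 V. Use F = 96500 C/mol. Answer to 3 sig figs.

−374 kJ/mol

The standard cell potential is +1.061 − (−0.763) = +1.824 V, with n = 2 electrons in the balanced equation.
The reaction quotient is [Br^-(aq)]^2·[Zn^2+(aq)] = 0.000109; by Nernst, E = +1.824 − (0.0571/2)(−3.964) = +1.9372 V.
Then ΔG = −nFE = −2 × 96500 × +1.9372 J/mol = −374 kJ/mol.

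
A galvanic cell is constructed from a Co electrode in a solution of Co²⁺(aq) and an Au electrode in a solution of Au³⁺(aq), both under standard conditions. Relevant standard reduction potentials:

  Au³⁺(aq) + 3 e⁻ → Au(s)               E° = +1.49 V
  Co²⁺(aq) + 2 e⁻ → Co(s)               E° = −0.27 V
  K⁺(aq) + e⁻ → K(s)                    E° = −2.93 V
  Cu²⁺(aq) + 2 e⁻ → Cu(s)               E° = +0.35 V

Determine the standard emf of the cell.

+1.76 V

Of the two couples in this cell, the one with the more positive reduction potential is reduced at the cathode: here that is Au³⁺/Au (+1.49 V); Co²⁺/Co (−0.27 V) is the anode.
E°cell = E°(cathode) − E°(anode) = +1.49 − (−0.27) = +1.76 V.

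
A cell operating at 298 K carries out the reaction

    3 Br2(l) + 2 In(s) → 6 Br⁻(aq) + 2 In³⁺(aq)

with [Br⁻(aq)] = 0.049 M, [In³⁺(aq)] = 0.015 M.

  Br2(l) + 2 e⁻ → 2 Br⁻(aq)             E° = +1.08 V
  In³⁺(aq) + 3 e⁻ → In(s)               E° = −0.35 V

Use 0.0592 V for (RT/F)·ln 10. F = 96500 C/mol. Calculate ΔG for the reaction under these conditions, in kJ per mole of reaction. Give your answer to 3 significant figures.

−894 kJ/mol

E°cell = +1.08 − (−0.35) = +1.43 V; the balanced reaction transfers n = 6 electrons.
The reaction quotient is [Br⁻(aq)]^6·[In³⁺(aq)]^2 = 3.11×10^−12; by Nernst, E = +1.43 − (0.0592/6)(−11.507) = +1.5435 V.
Then ΔG = −nFE = −6 × 96500 × +1.5435 J/mol = −894 kJ/mol.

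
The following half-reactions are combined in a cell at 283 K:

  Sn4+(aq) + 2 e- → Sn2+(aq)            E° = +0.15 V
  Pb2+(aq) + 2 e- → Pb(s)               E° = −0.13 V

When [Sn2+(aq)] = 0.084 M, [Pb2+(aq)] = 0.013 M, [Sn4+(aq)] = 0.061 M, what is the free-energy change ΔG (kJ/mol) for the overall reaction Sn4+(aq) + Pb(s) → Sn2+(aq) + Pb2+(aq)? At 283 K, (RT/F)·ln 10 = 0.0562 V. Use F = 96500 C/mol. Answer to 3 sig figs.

−63.5 kJ/mol

With Sn⁴⁺/Sn²⁺ reduced at the cathode, E°cell = +0.15 − (−0.13) = +0.28 V and n = 2.
Here Q = ([Sn2+(aq)]·[Pb2+(aq)]) / [Sn4+(aq)] = 0.0179 (log Q = −1.747), giving E = +0.28 − (0.0562/2)·(−1.747) = +0.3291 V.
Finally ΔG = −nFE = −(2)(96500 C/mol)(+0.3291 V) = −63.5 kJ/mol.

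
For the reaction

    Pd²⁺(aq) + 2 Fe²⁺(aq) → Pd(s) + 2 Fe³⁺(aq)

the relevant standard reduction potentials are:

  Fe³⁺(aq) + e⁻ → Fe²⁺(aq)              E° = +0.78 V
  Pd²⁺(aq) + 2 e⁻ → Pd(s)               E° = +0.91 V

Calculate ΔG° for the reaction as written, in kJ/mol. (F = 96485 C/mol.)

−25.1 kJ/mol

In the reaction as written Pd²⁺(aq) is reduced, so the Pd²⁺/Pd couple is the cathode and Fe³⁺/Fe²⁺ is the anode.
E°cell = +0.91 − (+0.78) = +0.13 V; balancing electrons gives n = 2.
ΔG° = −nFE°cell = −(2)(96485)(+0.13) J/mol = −25.1 kJ/mol.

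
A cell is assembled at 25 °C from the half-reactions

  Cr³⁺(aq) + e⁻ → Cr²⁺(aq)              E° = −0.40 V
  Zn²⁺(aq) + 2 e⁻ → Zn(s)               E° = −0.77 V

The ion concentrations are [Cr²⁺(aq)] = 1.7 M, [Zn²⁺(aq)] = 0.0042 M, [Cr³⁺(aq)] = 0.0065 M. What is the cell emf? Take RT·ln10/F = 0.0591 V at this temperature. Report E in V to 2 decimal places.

Since E°(Cr³⁺/Cr²⁺) > E°(Zn²⁺/Zn), Cr³⁺/Cr²⁺ serves as the cathode.
The standard potential is −0.40 − (−0.77) = +0.37 V and the balanced reaction transfers n = 2 electrons.
For the overall reaction 2 Cr³⁺(aq) + Zn(s) → 2 Cr²⁺(aq) + Zn²⁺(aq), Q = ([Cr²⁺(aq)]^2·[Zn²⁺(aq)]) / [Cr³⁺(aq)]^2 = 287, giving log Q = 2.458.
Applying E = E° − (RT ln10/nF)·log Q gives +0.37 − (0.0591/2)(2.458) = +0.30 V.

+0.30 V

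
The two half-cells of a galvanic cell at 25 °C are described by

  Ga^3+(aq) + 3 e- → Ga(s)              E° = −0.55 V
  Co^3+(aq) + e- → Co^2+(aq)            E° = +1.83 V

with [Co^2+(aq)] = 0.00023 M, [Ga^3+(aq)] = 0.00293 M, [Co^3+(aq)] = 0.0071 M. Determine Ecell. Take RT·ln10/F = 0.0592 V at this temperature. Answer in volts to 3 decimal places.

Co³⁺/Co²⁺ is reduced (cathode, E° = +1.83 V) and Ga³⁺/Ga is oxidized (anode).
E°cell = +1.83 − (−0.55) = +2.38 V, with n = 3 electrons transferred.
For the overall reaction 3 Co^3+(aq) + Ga(s) → 3 Co^2+(aq) + Ga^3+(aq), Q = ([Co^2+(aq)]^3·[Ga^3+(aq)]) / [Co^3+(aq)]^3 = 9.96×10^−8, giving log Q = −7.002.
By the Nernst equation, E = +2.38 − (0.0592/3)·(−7.002) = +2.518 V.

+2.518 V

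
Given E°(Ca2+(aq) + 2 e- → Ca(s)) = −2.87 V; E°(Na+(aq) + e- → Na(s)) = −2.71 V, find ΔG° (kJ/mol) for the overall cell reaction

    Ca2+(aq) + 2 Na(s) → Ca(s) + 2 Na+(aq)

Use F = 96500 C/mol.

+30.9 kJ/mol

In the reaction as written Ca2+(aq) is reduced, so the Ca²⁺/Ca couple is the cathode and Na⁺/Na is the anode.
E°cell = −2.87 − (−2.71) = −0.16 V; balancing electrons gives n = 2.
ΔG° = −nFE°cell = −(2)(96500)(−0.16) J/mol = +30.9 kJ/mol.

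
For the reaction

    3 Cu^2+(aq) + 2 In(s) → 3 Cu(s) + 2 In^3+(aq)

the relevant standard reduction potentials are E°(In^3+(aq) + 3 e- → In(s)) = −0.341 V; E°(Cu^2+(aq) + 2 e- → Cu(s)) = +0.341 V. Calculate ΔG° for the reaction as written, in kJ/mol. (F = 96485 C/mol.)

In the reaction as written Cu^2+(aq) is reduced, so the Cu²⁺/Cu couple is the cathode and In³⁺/In is the anode.
E°cell = +0.341 − (−0.341) = +0.682 V; balancing electrons gives n = 6.
ΔG° = −nFE°cell = −(6)(96485)(+0.682) J/mol = −395 kJ/mol.

−395 kJ/mol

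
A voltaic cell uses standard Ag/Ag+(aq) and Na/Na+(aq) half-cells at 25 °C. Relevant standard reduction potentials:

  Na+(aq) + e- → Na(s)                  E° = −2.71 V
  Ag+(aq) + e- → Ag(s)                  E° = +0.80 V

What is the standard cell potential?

+3.51 V

The Ag⁺/Ag couple has the higher E°, so Ag ion is reduced (cathode) and Na is oxidized (anode).
E°cell = E°(cathode) − E°(anode) = +0.80 − (−2.71) = +3.51 V.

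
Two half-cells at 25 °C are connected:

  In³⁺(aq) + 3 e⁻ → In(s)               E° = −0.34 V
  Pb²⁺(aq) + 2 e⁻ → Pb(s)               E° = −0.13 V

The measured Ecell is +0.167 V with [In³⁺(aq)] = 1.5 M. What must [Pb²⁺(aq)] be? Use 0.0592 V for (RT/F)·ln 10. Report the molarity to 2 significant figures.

0.046 M

The Pb²⁺/Pb couple has the larger reduction potential, so it is the cathode: E°cell = −0.13 − (−0.34) = +0.21 V and n = 6.
Rearranging E = E° − (0.0592/n)·log Q gives log Q = 6(+0.21 − (+0.167))/0.0592 = 4.358.
For 3 Pb²⁺(aq) + 2 In(s) → 3 Pb(s) + 2 In³⁺(aq), the reaction quotient is Q = [In³⁺(aq)]^2 / [Pb²⁺(aq)]^3.
Isolating [Pb²⁺(aq)] in Q = 10^{4.358} yields log [Pb²⁺(aq)] = −1.335, i.e. 0.046 M.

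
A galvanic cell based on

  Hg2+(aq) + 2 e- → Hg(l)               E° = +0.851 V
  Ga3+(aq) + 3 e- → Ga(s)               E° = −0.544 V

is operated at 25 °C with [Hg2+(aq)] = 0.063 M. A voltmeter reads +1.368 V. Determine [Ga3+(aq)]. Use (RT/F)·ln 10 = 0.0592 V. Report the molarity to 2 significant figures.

The Hg²⁺/Hg couple has the larger reduction potential, so it is the cathode: E°cell = +0.851 − (−0.544) = +1.395 V and n = 6.
Since E = E° − (0.0592/n)·log Q, log Q = n(E° − E)/0.0592 = 2.736.
Balancing electrons gives 3 Hg2+(aq) + 2 Ga(s) → 3 Hg(l) + 2 Ga3+(aq); thus Q = [Ga3+(aq)]^2 / [Hg2+(aq)]^3.
Solving for the unknown gives log [Ga3+(aq)] = −0.433, so [Ga3+(aq)] ≈ 0.37 M.

0.37 M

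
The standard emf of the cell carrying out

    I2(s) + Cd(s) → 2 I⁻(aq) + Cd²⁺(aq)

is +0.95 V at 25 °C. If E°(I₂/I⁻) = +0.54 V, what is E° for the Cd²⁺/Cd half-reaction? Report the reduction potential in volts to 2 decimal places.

−0.41 V

In the reaction as written the I₂/I⁻ couple is reduced (cathode) and Cd²⁺/Cd is oxidized (anode), so E°cell = E°(I₂/I⁻) − E°(Cd²⁺/Cd).
E°(Cd²⁺/Cd) = E°(cathode) − E°cell = +0.54 − (+0.95) = −0.41 V.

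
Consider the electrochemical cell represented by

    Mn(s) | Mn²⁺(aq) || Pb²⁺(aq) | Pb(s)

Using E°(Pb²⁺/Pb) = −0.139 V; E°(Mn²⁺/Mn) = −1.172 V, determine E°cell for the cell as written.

+1.033 V

By convention the left-hand electrode in cell notation is the anode (oxidation) and the right-hand electrode is the cathode (reduction).
E°cell = E°(right) − E°(left) = −0.139 − (−1.172) = +1.033 V.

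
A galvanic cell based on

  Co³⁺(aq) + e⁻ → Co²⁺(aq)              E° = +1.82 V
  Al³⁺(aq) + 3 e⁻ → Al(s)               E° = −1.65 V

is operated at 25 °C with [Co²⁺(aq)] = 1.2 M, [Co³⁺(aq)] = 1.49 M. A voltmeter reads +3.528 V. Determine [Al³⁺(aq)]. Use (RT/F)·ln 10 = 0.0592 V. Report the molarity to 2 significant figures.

With Co³⁺/Co²⁺ at the cathode and Al³⁺/Al at the anode, E°cell = +1.82 − (−1.65) = +3.47 V (n = 3).
From the Nernst equation, log Q = n(E° − E)/0.0592 = 3·(+3.47 − (+3.528))/0.0592 = −2.939.
Balancing electrons gives 3 Co³⁺(aq) + Al(s) → 3 Co²⁺(aq) + Al³⁺(aq); thus Q = ([Co²⁺(aq)]^3·[Al³⁺(aq)]) / [Co³⁺(aq)]^3.
Solving for the unknown gives log [Al³⁺(aq)] = −2.657, so [Al³⁺(aq)] ≈ 0.0022 M.

0.0022 M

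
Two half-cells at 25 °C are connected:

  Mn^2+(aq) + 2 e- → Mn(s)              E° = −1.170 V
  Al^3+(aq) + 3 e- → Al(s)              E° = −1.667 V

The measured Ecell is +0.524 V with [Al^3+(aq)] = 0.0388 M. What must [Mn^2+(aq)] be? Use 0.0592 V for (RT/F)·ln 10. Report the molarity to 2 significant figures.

The Mn²⁺/Mn couple has the larger reduction potential, so it is the cathode: E°cell = −1.170 − (−1.667) = +0.497 V and n = 6.
From the Nernst equation, log Q = n(E° − E)/0.0592 = 6·(+0.497 − (+0.524))/0.0592 = −2.736.
Balancing electrons gives 3 Mn^2+(aq) + 2 Al(s) → 3 Mn(s) + 2 Al^3+(aq); thus Q = [Al^3+(aq)]^2 / [Mn^2+(aq)]^3.
Isolating [Mn^2+(aq)] in Q = 10^{−2.736} yields log [Mn^2+(aq)] = −0.029, i.e. 0.94 M.

0.94 M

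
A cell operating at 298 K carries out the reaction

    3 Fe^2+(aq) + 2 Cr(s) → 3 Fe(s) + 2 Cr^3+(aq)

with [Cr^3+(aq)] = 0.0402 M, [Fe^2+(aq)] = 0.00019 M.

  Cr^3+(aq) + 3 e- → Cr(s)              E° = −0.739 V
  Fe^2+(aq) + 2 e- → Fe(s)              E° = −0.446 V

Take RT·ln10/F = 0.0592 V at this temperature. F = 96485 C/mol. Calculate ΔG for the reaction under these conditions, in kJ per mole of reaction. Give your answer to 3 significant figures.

E°cell = −0.446 − (−0.739) = +0.293 V; the balanced reaction transfers n = 6 electrons.
The reaction quotient is [Cr^3+(aq)]^2 / [Fe^2+(aq)]^3 = 2.36×10^8; by Nernst, E = +0.293 − (0.0592/6)(8.372) = +0.2104 V.
Finally ΔG = −nFE = −(6)(96485 C/mol)(+0.2104 V) = −122 kJ/mol.

−122 kJ/mol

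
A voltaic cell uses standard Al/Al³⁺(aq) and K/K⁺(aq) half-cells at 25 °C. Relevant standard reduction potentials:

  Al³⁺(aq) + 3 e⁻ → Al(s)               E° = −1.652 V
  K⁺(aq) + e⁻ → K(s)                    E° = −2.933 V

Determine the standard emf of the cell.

+1.281 V

The Al³⁺/Al couple has the higher E°, so Al ion is reduced (cathode) and K is oxidized (anode).
E°cell = E°(cathode) − E°(anode) = −1.652 − (−2.933) = +1.281 V.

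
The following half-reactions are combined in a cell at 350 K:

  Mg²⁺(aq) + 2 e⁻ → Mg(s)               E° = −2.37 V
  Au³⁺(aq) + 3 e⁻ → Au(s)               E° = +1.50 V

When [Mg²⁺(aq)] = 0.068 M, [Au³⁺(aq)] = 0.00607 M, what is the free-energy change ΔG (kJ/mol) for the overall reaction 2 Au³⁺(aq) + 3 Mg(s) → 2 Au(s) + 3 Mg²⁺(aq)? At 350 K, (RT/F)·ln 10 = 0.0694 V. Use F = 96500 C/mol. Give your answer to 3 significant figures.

The standard cell potential is +1.50 − (−2.37) = +3.87 V, with n = 6 electrons in the balanced equation.
The reaction quotient is [Mg²⁺(aq)]^3 / [Au³⁺(aq)]^2 = 8.53; by Nernst, E = +3.87 − (0.0694/6)(0.931) = +3.8592 V.
Then ΔG = −nFE = −6 × 96500 × +3.8592 J/mol = −2230 kJ/mol.

−2230 kJ/mol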